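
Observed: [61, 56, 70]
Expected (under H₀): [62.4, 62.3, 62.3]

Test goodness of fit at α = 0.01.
Chi-square goodness of fit test:
H₀: observed counts match expected distribution
H₁: observed counts differ from expected distribution
df = k - 1 = 2
χ² = Σ(O - E)²/E
   = (61 - 62.4)²/62.4 + (56 - 62.3)²/62.3 + (70 - 62.3)²/62.3
   = 0.031 + 0.637 + 0.952
   = 1.62
p-value = 0.4448

Since p-value > α = 0.01, we fail to reject H₀.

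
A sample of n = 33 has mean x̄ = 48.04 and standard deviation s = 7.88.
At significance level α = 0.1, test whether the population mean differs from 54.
One-sample t-test:
H₀: μ = 54
H₁: μ ≠ 54
df = n - 1 = 32
t = (x̄ - μ₀) / (s/√n) = (48.04 - 54) / (7.88/√33) = -4.345
p-value = 0.0001

Since p-value < α = 0.1, we reject H₀.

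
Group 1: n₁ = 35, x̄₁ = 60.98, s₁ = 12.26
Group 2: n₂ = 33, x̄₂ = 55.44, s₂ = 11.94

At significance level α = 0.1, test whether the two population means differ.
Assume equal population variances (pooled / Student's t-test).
Student's two-sample t-test (equal variances):
H₀: μ₁ = μ₂
H₁: μ₁ ≠ μ₂
df = n₁ + n₂ - 2 = 66
Pooled variance s_p² = [(n₁-1)s₁² + (n₂-1)s₂²] / (n₁ + n₂ - 2) = [(34)(12.26²) + (32)(11.94²)] / 66 = 146.5529
SE = √(s_p²(1/n₁ + 1/n₂)) = √(146.5529 × (1/35 + 1/33)) = 2.9374
t = (x̄₁ - x̄₂) / SE = (60.98 - 55.44) / 2.9374 = 5.54 / 2.9374 = 1.886
p-value = 0.0637

Since p-value < α = 0.1, we reject H₀.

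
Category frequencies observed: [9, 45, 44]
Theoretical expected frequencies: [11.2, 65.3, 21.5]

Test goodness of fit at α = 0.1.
Chi-square goodness of fit test:
H₀: observed counts match expected distribution
H₁: observed counts differ from expected distribution
df = k - 1 = 2
χ² = Σ(O - E)²/E
   = (9 - 11.2)²/11.2 + (45 - 65.3)²/65.3 + (44 - 21.5)²/21.5
   = 0.432 + 6.311 + 23.547
   = 30.29
p-value < 0.0001

Since p-value < α = 0.1, we reject H₀.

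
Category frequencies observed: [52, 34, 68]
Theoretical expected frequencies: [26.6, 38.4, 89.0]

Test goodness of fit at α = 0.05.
Chi-square goodness of fit test:
H₀: observed counts match expected distribution
H₁: observed counts differ from expected distribution
df = k - 1 = 2
χ² = Σ(O - E)²/E
   = (52 - 26.6)²/26.6 + (34 - 38.4)²/38.4 + (68 - 89.0)²/89.0
   = 24.254 + 0.504 + 4.955
   = 29.71
p-value < 0.0001

Since p-value < α = 0.05, we reject H₀.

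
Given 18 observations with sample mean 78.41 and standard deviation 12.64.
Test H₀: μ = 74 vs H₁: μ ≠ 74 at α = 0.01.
One-sample t-test:
H₀: μ = 74
H₁: μ ≠ 74
df = n - 1 = 17
t = (x̄ - μ₀) / (s/√n) = (78.41 - 74) / (12.64/√18) = 1.480
p-value = 0.1571

Since p-value > α = 0.01, we fail to reject H₀.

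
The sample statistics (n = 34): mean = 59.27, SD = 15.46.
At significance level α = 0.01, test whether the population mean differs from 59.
One-sample t-test:
H₀: μ = 59
H₁: μ ≠ 59
df = n - 1 = 33
t = (x̄ - μ₀) / (s/√n) = (59.27 - 59) / (15.46/√34) = 0.102
p-value = 0.9195

Since p-value > α = 0.01, we fail to reject H₀.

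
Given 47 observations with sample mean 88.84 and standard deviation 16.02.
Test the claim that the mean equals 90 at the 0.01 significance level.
One-sample t-test:
H₀: μ = 90
H₁: μ ≠ 90
df = n - 1 = 46
t = (x̄ - μ₀) / (s/√n) = (88.84 - 90) / (16.02/√47) = -0.496
p-value = 0.6220

Since p-value > α = 0.01, we fail to reject H₀.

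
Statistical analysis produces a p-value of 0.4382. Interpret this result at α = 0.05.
Since p = 0.4382 > α = 0.05, fail to reject H₀.
There is insufficient evidence to reject the null hypothesis; the result is not statistically significant at the 0.05 level.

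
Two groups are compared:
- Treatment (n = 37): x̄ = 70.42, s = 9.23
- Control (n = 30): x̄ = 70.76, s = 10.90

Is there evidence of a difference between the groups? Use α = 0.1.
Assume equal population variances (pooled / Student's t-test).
Student's two-sample t-test (equal variances):
H₀: μ₁ = μ₂
H₁: μ₁ ≠ μ₂
df = n₁ + n₂ - 2 = 65
Pooled variance s_p² = [(n₁-1)s₁² + (n₂-1)s₂²] / (n₁ + n₂ - 2) = [(36)(9.23²) + (29)(10.90²)] / 65 = 100.1913
SE = √(s_p²(1/n₁ + 1/n₂)) = √(100.1913 × (1/37 + 1/30)) = 2.4592
t = (x̄₁ - x̄₂) / SE = (70.42 - 70.76) / 2.4592 = -0.34 / 2.4592 = -0.138
p-value = 0.8905

Since p-value > α = 0.1, we fail to reject H₀.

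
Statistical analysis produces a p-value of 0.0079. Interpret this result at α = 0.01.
Since p = 0.0079 < α = 0.01, reject H₀.
There is sufficient evidence to reject the null hypothesis; the result is statistically significant at the 0.01 level.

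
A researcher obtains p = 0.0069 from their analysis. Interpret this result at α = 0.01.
Since p = 0.0069 < α = 0.01, reject H₀.
There is sufficient evidence to reject the null hypothesis; the result is statistically significant at the 0.01 level.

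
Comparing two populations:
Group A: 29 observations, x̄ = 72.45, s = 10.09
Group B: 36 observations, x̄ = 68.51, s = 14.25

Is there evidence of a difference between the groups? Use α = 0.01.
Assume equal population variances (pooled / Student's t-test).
Student's two-sample t-test (equal variances):
H₀: μ₁ = μ₂
H₁: μ₁ ≠ μ₂
df = n₁ + n₂ - 2 = 63
Pooled variance s_p² = [(n₁-1)s₁² + (n₂-1)s₂²] / (n₁ + n₂ - 2) = [(28)(10.09²) + (35)(14.25²)] / 63 = 158.0605
SE = √(s_p²(1/n₁ + 1/n₂)) = √(158.0605 × (1/29 + 1/36)) = 3.1370
t = (x̄₁ - x̄₂) / SE = (72.45 - 68.51) / 3.1370 = 3.94 / 3.1370 = 1.256
p-value = 0.2138

Since p-value > α = 0.01, we fail to reject H₀.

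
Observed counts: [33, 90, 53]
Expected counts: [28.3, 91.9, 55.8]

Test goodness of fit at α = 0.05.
Chi-square goodness of fit test:
H₀: observed counts match expected distribution
H₁: observed counts differ from expected distribution
df = k - 1 = 2
χ² = Σ(O - E)²/E
   = (33 - 28.3)²/28.3 + (90 - 91.9)²/91.9 + (53 - 55.8)²/55.8
   = 0.781 + 0.039 + 0.141
   = 0.96
p-value = 0.6187

Since p-value > α = 0.05, we fail to reject H₀.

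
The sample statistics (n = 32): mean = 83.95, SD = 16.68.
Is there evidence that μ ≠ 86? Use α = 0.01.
One-sample t-test:
H₀: μ = 86
H₁: μ ≠ 86
df = n - 1 = 31
t = (x̄ - μ₀) / (s/√n) = (83.95 - 86) / (16.68/√32) = -0.695
p-value = 0.4921

Since p-value > α = 0.01, we fail to reject H₀.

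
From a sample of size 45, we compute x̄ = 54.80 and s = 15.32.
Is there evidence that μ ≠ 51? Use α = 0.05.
One-sample t-test:
H₀: μ = 51
H₁: μ ≠ 51
df = n - 1 = 44
t = (x̄ - μ₀) / (s/√n) = (54.80 - 51) / (15.32/√45) = 1.664
p-value = 0.1032

Since p-value > α = 0.05, we fail to reject H₀.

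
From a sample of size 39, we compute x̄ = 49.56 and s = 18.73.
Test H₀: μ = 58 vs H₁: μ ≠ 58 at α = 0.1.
One-sample t-test:
H₀: μ = 58
H₁: μ ≠ 58
df = n - 1 = 38
t = (x̄ - μ₀) / (s/√n) = (49.56 - 58) / (18.73/√39) = -2.814
p-value = 0.0077

Since p-value < α = 0.1, we reject H₀.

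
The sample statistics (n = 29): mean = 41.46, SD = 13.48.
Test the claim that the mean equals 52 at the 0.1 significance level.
One-sample t-test:
H₀: μ = 52
H₁: μ ≠ 52
df = n - 1 = 28
t = (x̄ - μ₀) / (s/√n) = (41.46 - 52) / (13.48/√29) = -4.211
p-value = 0.0002

Since p-value < α = 0.1, we reject H₀.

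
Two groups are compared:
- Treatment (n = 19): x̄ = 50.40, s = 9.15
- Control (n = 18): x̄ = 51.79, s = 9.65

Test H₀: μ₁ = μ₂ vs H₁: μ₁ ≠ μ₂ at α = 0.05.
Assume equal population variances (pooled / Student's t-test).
Student's two-sample t-test (equal variances):
H₀: μ₁ = μ₂
H₁: μ₁ ≠ μ₂
df = n₁ + n₂ - 2 = 35
Pooled variance s_p² = [(n₁-1)s₁² + (n₂-1)s₂²] / (n₁ + n₂ - 2) = [(18)(9.15²) + (17)(9.65²)] / 35 = 88.2882
SE = √(s_p²(1/n₁ + 1/n₂)) = √(88.2882 × (1/19 + 1/18)) = 3.0906
t = (x̄₁ - x̄₂) / SE = (50.40 - 51.79) / 3.0906 = -1.39 / 3.0906 = -0.450
p-value = 0.6557

Since p-value > α = 0.05, we fail to reject H₀.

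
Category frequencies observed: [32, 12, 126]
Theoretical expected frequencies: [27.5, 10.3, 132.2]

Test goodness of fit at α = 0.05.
Chi-square goodness of fit test:
H₀: observed counts match expected distribution
H₁: observed counts differ from expected distribution
df = k - 1 = 2
χ² = Σ(O - E)²/E
   = (32 - 27.5)²/27.5 + (12 - 10.3)²/10.3 + (126 - 132.2)²/132.2
   = 0.736 + 0.281 + 0.291
   = 1.31
p-value = 0.5200

Since p-value > α = 0.05, we fail to reject H₀.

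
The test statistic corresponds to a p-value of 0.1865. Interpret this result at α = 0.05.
Since p = 0.1865 > α = 0.05, fail to reject H₀.
There is insufficient evidence to reject the null hypothesis; the result is not statistically significant at the 0.05 level.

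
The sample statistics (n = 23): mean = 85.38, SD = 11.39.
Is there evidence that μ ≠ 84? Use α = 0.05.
One-sample t-test:
H₀: μ = 84
H₁: μ ≠ 84
df = n - 1 = 22
t = (x̄ - μ₀) / (s/√n) = (85.38 - 84) / (11.39/√23) = 0.581
p-value = 0.5671

Since p-value > α = 0.05, we fail to reject H₀.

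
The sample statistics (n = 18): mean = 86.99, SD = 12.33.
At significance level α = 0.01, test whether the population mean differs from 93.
One-sample t-test:
H₀: μ = 93
H₁: μ ≠ 93
df = n - 1 = 17
t = (x̄ - μ₀) / (s/√n) = (86.99 - 93) / (12.33/√18) = -2.068
p-value = 0.0542

Since p-value > α = 0.01, we fail to reject H₀.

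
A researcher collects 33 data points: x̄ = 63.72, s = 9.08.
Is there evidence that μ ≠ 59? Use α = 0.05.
One-sample t-test:
H₀: μ = 59
H₁: μ ≠ 59
df = n - 1 = 32
t = (x̄ - μ₀) / (s/√n) = (63.72 - 59) / (9.08/√33) = 2.986
p-value = 0.0054

Since p-value < α = 0.05, we reject H₀.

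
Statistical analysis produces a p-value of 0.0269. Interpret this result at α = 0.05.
Since p = 0.0269 < α = 0.05, reject H₀.
There is sufficient evidence to reject the null hypothesis; the result is statistically significant at the 0.05 level.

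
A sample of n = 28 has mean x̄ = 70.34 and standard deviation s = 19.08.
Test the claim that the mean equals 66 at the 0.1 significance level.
One-sample t-test:
H₀: μ = 66
H₁: μ ≠ 66
df = n - 1 = 27
t = (x̄ - μ₀) / (s/√n) = (70.34 - 66) / (19.08/√28) = 1.204
p-value = 0.2392

Since p-value > α = 0.1, we fail to reject H₀.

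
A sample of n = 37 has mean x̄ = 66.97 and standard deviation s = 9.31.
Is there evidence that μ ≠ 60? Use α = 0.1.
One-sample t-test:
H₀: μ = 60
H₁: μ ≠ 60
df = n - 1 = 36
t = (x̄ - μ₀) / (s/√n) = (66.97 - 60) / (9.31/√37) = 4.554
p-value = 0.0001

Since p-value < α = 0.1, we reject H₀.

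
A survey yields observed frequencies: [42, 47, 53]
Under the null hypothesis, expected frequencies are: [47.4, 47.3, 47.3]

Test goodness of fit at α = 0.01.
Chi-square goodness of fit test:
H₀: observed counts match expected distribution
H₁: observed counts differ from expected distribution
df = k - 1 = 2
χ² = Σ(O - E)²/E
   = (42 - 47.4)²/47.4 + (47 - 47.3)²/47.3 + (53 - 47.3)²/47.3
   = 0.615 + 0.002 + 0.687
   = 1.30
p-value = 0.5210

Since p-value > α = 0.01, we fail to reject H₀.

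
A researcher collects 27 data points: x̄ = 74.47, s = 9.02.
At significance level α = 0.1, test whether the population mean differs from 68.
One-sample t-test:
H₀: μ = 68
H₁: μ ≠ 68
df = n - 1 = 26
t = (x̄ - μ₀) / (s/√n) = (74.47 - 68) / (9.02/√27) = 3.727
p-value = 0.0009

Since p-value < α = 0.1, we reject H₀.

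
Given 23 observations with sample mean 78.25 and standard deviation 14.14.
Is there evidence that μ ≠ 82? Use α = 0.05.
One-sample t-test:
H₀: μ = 82
H₁: μ ≠ 82
df = n - 1 = 22
t = (x̄ - μ₀) / (s/√n) = (78.25 - 82) / (14.14/√23) = -1.272
p-value = 0.2167

Since p-value > α = 0.05, we fail to reject H₀.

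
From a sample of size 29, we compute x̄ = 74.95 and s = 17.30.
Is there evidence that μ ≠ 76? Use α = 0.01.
One-sample t-test:
H₀: μ = 76
H₁: μ ≠ 76
df = n - 1 = 28
t = (x̄ - μ₀) / (s/√n) = (74.95 - 76) / (17.30/√29) = -0.327
p-value = 0.7462

Since p-value > α = 0.01, we fail to reject H₀.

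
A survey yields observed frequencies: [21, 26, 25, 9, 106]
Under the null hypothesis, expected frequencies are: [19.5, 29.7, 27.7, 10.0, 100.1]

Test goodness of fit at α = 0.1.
Chi-square goodness of fit test:
H₀: observed counts match expected distribution
H₁: observed counts differ from expected distribution
df = k - 1 = 4
χ² = Σ(O - E)²/E
   = (21 - 19.5)²/19.5 + (26 - 29.7)²/29.7 + (25 - 27.7)²/27.7 + (9 - 10.0)²/10.0 + (106 - 100.1)²/100.1
   = 0.115 + 0.461 + 0.263 + 0.100 + 0.348
   = 1.29
p-value = 0.8635

Since p-value > α = 0.1, we fail to reject H₀.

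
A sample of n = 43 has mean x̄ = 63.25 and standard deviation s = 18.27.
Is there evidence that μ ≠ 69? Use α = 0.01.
One-sample t-test:
H₀: μ = 69
H₁: μ ≠ 69
df = n - 1 = 42
t = (x̄ - μ₀) / (s/√n) = (63.25 - 69) / (18.27/√43) = -2.064
p-value = 0.0453

Since p-value > α = 0.01, we fail to reject H₀.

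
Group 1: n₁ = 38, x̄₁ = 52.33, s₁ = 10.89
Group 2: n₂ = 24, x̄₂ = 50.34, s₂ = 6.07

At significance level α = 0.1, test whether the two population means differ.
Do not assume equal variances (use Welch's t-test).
Welch's two-sample t-test:
H₀: μ₁ = μ₂
H₁: μ₁ ≠ μ₂
s₁²/n₁ = 10.89²/38 = 3.1208,  s₂²/n₂ = 6.07²/24 = 1.5352
SE = √(s₁²/n₁ + s₂²/n₂) = √(3.1208 + 1.5352) = 2.1578
df (Welch-Satterthwaite) = (s₁²/n₁ + s₂²/n₂)² / [(s₁²/n₁)²/(n₁-1) + (s₂²/n₂)²/(n₂-1)] ≈ 59.28
t = (x̄₁ - x̄₂) / SE = (52.33 - 50.34) / 2.1578 = 1.99 / 2.1578 = 0.922
p-value = 0.3601

Since p-value > α = 0.1, we fail to reject H₀.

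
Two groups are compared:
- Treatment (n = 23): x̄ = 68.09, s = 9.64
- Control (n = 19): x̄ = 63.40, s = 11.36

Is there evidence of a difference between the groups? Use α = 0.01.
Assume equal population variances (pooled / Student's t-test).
Student's two-sample t-test (equal variances):
H₀: μ₁ = μ₂
H₁: μ₁ ≠ μ₂
df = n₁ + n₂ - 2 = 40
Pooled variance s_p² = [(n₁-1)s₁² + (n₂-1)s₂²] / (n₁ + n₂ - 2) = [(22)(9.64²) + (18)(11.36²)] / 40 = 109.1836
SE = √(s_p²(1/n₁ + 1/n₂)) = √(109.1836 × (1/23 + 1/19)) = 3.2394
t = (x̄₁ - x̄₂) / SE = (68.09 - 63.40) / 3.2394 = 4.69 / 3.2394 = 1.448
p-value = 0.1555

Since p-value > α = 0.01, we fail to reject H₀.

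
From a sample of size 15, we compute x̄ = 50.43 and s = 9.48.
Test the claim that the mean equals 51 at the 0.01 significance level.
One-sample t-test:
H₀: μ = 51
H₁: μ ≠ 51
df = n - 1 = 14
t = (x̄ - μ₀) / (s/√n) = (50.43 - 51) / (9.48/√15) = -0.233
p-value = 0.8192

Since p-value > α = 0.01, we fail to reject H₀.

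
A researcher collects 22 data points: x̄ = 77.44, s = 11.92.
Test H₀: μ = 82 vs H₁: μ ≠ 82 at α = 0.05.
One-sample t-test:
H₀: μ = 82
H₁: μ ≠ 82
df = n - 1 = 21
t = (x̄ - μ₀) / (s/√n) = (77.44 - 82) / (11.92/√22) = -1.794
p-value = 0.0872

Since p-value > α = 0.05, we fail to reject H₀.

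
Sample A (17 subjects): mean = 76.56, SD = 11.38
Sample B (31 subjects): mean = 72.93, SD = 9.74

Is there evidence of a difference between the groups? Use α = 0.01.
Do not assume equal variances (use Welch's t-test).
Welch's two-sample t-test:
H₀: μ₁ = μ₂
H₁: μ₁ ≠ μ₂
s₁²/n₁ = 11.38²/17 = 7.6179,  s₂²/n₂ = 9.74²/31 = 3.0602
SE = √(s₁²/n₁ + s₂²/n₂) = √(7.6179 + 3.0602) = 3.2677
df (Welch-Satterthwaite) = (s₁²/n₁ + s₂²/n₂)² / [(s₁²/n₁)²/(n₁-1) + (s₂²/n₂)²/(n₂-1)] ≈ 28.95
t = (x̄₁ - x̄₂) / SE = (76.56 - 72.93) / 3.2677 = 3.63 / 3.2677 = 1.111
p-value = 0.2758

Since p-value > α = 0.01, we fail to reject H₀.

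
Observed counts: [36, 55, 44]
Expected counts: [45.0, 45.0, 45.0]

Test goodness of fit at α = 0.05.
Chi-square goodness of fit test:
H₀: observed counts match expected distribution
H₁: observed counts differ from expected distribution
df = k - 1 = 2
χ² = Σ(O - E)²/E
   = (36 - 45.0)²/45.0 + (55 - 45.0)²/45.0 + (44 - 45.0)²/45.0
   = 1.800 + 2.222 + 0.022
   = 4.04
p-value = 0.1324

Since p-value > α = 0.05, we fail to reject H₀.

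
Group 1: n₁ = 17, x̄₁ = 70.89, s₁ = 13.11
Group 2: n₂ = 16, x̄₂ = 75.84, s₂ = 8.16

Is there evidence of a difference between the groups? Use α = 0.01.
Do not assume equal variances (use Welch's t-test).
Welch's two-sample t-test:
H₀: μ₁ = μ₂
H₁: μ₁ ≠ μ₂
s₁²/n₁ = 13.11²/17 = 10.1101,  s₂²/n₂ = 8.16²/16 = 4.1616
SE = √(s₁²/n₁ + s₂²/n₂) = √(10.1101 + 4.1616) = 3.7778
df (Welch-Satterthwaite) = (s₁²/n₁ + s₂²/n₂)² / [(s₁²/n₁)²/(n₁-1) + (s₂²/n₂)²/(n₂-1)] ≈ 27.00
t = (x̄₁ - x̄₂) / SE = (70.89 - 75.84) / 3.7778 = -4.95 / 3.7778 = -1.310
p-value = 0.2011

Since p-value > α = 0.01, we fail to reject H₀.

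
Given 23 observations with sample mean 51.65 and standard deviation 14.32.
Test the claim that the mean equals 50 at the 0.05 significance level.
One-sample t-test:
H₀: μ = 50
H₁: μ ≠ 50
df = n - 1 = 22
t = (x̄ - μ₀) / (s/√n) = (51.65 - 50) / (14.32/√23) = 0.553
p-value = 0.5861

Since p-value > α = 0.05, we fail to reject H₀.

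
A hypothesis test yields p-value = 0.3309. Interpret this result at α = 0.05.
Since p = 0.3309 > α = 0.05, fail to reject H₀.
There is insufficient evidence to reject the null hypothesis; the result is not statistically significant at the 0.05 level.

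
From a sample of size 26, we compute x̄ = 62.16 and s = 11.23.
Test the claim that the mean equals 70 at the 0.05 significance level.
One-sample t-test:
H₀: μ = 70
H₁: μ ≠ 70
df = n - 1 = 25
t = (x̄ - μ₀) / (s/√n) = (62.16 - 70) / (11.23/√26) = -3.560
p-value = 0.0015

Since p-value < α = 0.05, we reject H₀.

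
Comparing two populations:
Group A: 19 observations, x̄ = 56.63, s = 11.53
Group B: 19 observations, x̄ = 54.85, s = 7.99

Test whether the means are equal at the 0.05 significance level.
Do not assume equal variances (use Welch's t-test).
Welch's two-sample t-test:
H₀: μ₁ = μ₂
H₁: μ₁ ≠ μ₂
s₁²/n₁ = 11.53²/19 = 6.9969,  s₂²/n₂ = 7.99²/19 = 3.3600
SE = √(s₁²/n₁ + s₂²/n₂) = √(6.9969 + 3.3600) = 3.2182
df (Welch-Satterthwaite) = (s₁²/n₁ + s₂²/n₂)² / [(s₁²/n₁)²/(n₁-1) + (s₂²/n₂)²/(n₂-1)] ≈ 32.05
t = (x̄₁ - x̄₂) / SE = (56.63 - 54.85) / 3.2182 = 1.78 / 3.2182 = 0.553
p-value = 0.5840

Since p-value > α = 0.05, we fail to reject H₀.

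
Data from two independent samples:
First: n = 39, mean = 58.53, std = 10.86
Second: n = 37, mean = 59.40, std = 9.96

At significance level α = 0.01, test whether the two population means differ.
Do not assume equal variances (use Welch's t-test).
Welch's two-sample t-test:
H₀: μ₁ = μ₂
H₁: μ₁ ≠ μ₂
s₁²/n₁ = 10.86²/39 = 3.0241,  s₂²/n₂ = 9.96²/37 = 2.6811
SE = √(s₁²/n₁ + s₂²/n₂) = √(3.0241 + 2.6811) = 2.3886
df (Welch-Satterthwaite) = (s₁²/n₁ + s₂²/n₂)² / [(s₁²/n₁)²/(n₁-1) + (s₂²/n₂)²/(n₂-1)] ≈ 73.92
t = (x̄₁ - x̄₂) / SE = (58.53 - 59.40) / 2.3886 = -0.87 / 2.3886 = -0.364
p-value = 0.7167

Since p-value > α = 0.01, we fail to reject H₀.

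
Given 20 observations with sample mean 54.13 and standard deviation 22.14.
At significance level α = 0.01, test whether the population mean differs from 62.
One-sample t-test:
H₀: μ = 62
H₁: μ ≠ 62
df = n - 1 = 19
t = (x̄ - μ₀) / (s/√n) = (54.13 - 62) / (22.14/√20) = -1.590
p-value = 0.1284

Since p-value > α = 0.01, we fail to reject H₀.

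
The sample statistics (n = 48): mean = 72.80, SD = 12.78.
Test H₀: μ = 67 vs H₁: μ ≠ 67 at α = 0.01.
One-sample t-test:
H₀: μ = 67
H₁: μ ≠ 67
df = n - 1 = 47
t = (x̄ - μ₀) / (s/√n) = (72.80 - 67) / (12.78/√48) = 3.144
p-value = 0.0029

Since p-value < α = 0.01, we reject H₀.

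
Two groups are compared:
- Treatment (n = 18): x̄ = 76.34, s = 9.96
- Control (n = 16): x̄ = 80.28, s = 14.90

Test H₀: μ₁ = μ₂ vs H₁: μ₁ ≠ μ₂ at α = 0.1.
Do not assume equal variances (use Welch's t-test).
Welch's two-sample t-test:
H₀: μ₁ = μ₂
H₁: μ₁ ≠ μ₂
s₁²/n₁ = 9.96²/18 = 5.5112,  s₂²/n₂ = 14.90²/16 = 13.8756
SE = √(s₁²/n₁ + s₂²/n₂) = √(5.5112 + 13.8756) = 4.4030
df (Welch-Satterthwaite) = (s₁²/n₁ + s₂²/n₂)² / [(s₁²/n₁)²/(n₁-1) + (s₂²/n₂)²/(n₂-1)] ≈ 25.70
t = (x̄₁ - x̄₂) / SE = (76.34 - 80.28) / 4.4030 = -3.94 / 4.4030 = -0.895
p-value = 0.3792

Since p-value > α = 0.1, we fail to reject H₀.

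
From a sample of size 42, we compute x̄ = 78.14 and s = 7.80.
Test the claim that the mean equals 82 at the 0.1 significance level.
One-sample t-test:
H₀: μ = 82
H₁: μ ≠ 82
df = n - 1 = 41
t = (x̄ - μ₀) / (s/√n) = (78.14 - 82) / (7.80/√42) = -3.207
p-value = 0.0026

Since p-value < α = 0.1, we reject H₀.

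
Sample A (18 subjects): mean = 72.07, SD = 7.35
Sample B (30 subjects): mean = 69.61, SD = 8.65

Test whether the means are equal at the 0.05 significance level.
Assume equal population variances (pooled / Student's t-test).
Student's two-sample t-test (equal variances):
H₀: μ₁ = μ₂
H₁: μ₁ ≠ μ₂
df = n₁ + n₂ - 2 = 46
Pooled variance s_p² = [(n₁-1)s₁² + (n₂-1)s₂²] / (n₁ + n₂ - 2) = [(17)(7.35²) + (29)(8.65²)] / 46 = 67.1355
SE = √(s_p²(1/n₁ + 1/n₂)) = √(67.1355 × (1/18 + 1/30)) = 2.4429
t = (x̄₁ - x̄₂) / SE = (72.07 - 69.61) / 2.4429 = 2.46 / 2.4429 = 1.007
p-value = 0.3192

Since p-value > α = 0.05, we fail to reject H₀.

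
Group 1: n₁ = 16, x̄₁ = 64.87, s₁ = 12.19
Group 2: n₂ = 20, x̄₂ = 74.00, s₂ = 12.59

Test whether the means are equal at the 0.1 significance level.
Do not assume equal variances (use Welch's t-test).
Welch's two-sample t-test:
H₀: μ₁ = μ₂
H₁: μ₁ ≠ μ₂
s₁²/n₁ = 12.19²/16 = 9.2873,  s₂²/n₂ = 12.59²/20 = 7.9254
SE = √(s₁²/n₁ + s₂²/n₂) = √(9.2873 + 7.9254) = 4.1488
df (Welch-Satterthwaite) = (s₁²/n₁ + s₂²/n₂)² / [(s₁²/n₁)²/(n₁-1) + (s₂²/n₂)²/(n₂-1)] ≈ 32.72
t = (x̄₁ - x̄₂) / SE = (64.87 - 74.00) / 4.1488 = -9.13 / 4.1488 = -2.201
p-value = 0.0349

Since p-value < α = 0.1, we reject H₀.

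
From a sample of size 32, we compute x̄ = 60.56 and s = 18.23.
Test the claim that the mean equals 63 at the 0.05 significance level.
One-sample t-test:
H₀: μ = 63
H₁: μ ≠ 63
df = n - 1 = 31
t = (x̄ - μ₀) / (s/√n) = (60.56 - 63) / (18.23/√32) = -0.757
p-value = 0.4547

Since p-value > α = 0.05, we fail to reject H₀.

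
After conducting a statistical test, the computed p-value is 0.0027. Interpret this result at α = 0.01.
Since p = 0.0027 < α = 0.01, reject H₀.
There is sufficient evidence to reject the null hypothesis; the result is statistically significant at the 0.01 level.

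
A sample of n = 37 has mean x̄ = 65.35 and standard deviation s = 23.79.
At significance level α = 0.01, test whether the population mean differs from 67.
One-sample t-test:
H₀: μ = 67
H₁: μ ≠ 67
df = n - 1 = 36
t = (x̄ - μ₀) / (s/√n) = (65.35 - 67) / (23.79/√37) = -0.422
p-value = 0.6756

Since p-value > α = 0.01, we fail to reject H₀.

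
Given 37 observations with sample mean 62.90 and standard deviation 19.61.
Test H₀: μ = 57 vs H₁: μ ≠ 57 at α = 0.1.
One-sample t-test:
H₀: μ = 57
H₁: μ ≠ 57
df = n - 1 = 36
t = (x̄ - μ₀) / (s/√n) = (62.90 - 57) / (19.61/√37) = 1.830
p-value = 0.0755

Since p-value < α = 0.1, we reject H₀.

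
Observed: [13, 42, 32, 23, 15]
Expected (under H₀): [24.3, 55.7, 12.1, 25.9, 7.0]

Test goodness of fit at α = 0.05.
Chi-square goodness of fit test:
H₀: observed counts match expected distribution
H₁: observed counts differ from expected distribution
df = k - 1 = 4
χ² = Σ(O - E)²/E
   = (13 - 24.3)²/24.3 + (42 - 55.7)²/55.7 + (32 - 12.1)²/12.1 + (23 - 25.9)²/25.9 + (15 - 7.0)²/7.0
   = 5.255 + 3.370 + 32.728 + 0.325 + 9.143
   = 50.82
p-value < 0.0001

Since p-value < α = 0.05, we reject H₀.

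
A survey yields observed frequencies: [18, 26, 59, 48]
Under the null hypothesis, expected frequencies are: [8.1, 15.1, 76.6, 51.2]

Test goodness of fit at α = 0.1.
Chi-square goodness of fit test:
H₀: observed counts match expected distribution
H₁: observed counts differ from expected distribution
df = k - 1 = 3
χ² = Σ(O - E)²/E
   = (18 - 8.1)²/8.1 + (26 - 15.1)²/15.1 + (59 - 76.6)²/76.6 + (48 - 51.2)²/51.2
   = 12.100 + 7.868 + 4.044 + 0.200
   = 24.21
p-value < 0.0001

Since p-value < α = 0.1, we reject H₀.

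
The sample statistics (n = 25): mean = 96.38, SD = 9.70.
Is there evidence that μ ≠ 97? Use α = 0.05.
One-sample t-test:
H₀: μ = 97
H₁: μ ≠ 97
df = n - 1 = 24
t = (x̄ - μ₀) / (s/√n) = (96.38 - 97) / (9.70/√25) = -0.320
p-value = 0.7520

Since p-value > α = 0.05, we fail to reject H₀.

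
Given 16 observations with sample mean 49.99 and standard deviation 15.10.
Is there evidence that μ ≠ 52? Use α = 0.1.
One-sample t-test:
H₀: μ = 52
H₁: μ ≠ 52
df = n - 1 = 15
t = (x̄ - μ₀) / (s/√n) = (49.99 - 52) / (15.10/√16) = -0.532
p-value = 0.6022

Since p-value > α = 0.1, we fail to reject H₀.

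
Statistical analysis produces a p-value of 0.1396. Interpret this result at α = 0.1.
Since p = 0.1396 > α = 0.1, fail to reject H₀.
There is insufficient evidence to reject the null hypothesis; the result is not statistically significant at the 0.1 level.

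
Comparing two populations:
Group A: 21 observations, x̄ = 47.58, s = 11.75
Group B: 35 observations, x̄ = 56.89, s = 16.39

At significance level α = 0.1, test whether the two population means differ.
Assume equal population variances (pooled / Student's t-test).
Student's two-sample t-test (equal variances):
H₀: μ₁ = μ₂
H₁: μ₁ ≠ μ₂
df = n₁ + n₂ - 2 = 54
Pooled variance s_p² = [(n₁-1)s₁² + (n₂-1)s₂²] / (n₁ + n₂ - 2) = [(20)(11.75²) + (34)(16.39²)] / 54 = 220.2730
SE = √(s_p²(1/n₁ + 1/n₂)) = √(220.2730 × (1/21 + 1/35)) = 4.0967
t = (x̄₁ - x̄₂) / SE = (47.58 - 56.89) / 4.0967 = -9.31 / 4.0967 = -2.273
p-value = 0.0271

Since p-value < α = 0.1, we reject H₀.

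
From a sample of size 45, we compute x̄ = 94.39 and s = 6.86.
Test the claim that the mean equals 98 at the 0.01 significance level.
One-sample t-test:
H₀: μ = 98
H₁: μ ≠ 98
df = n - 1 = 44
t = (x̄ - μ₀) / (s/√n) = (94.39 - 98) / (6.86/√45) = -3.530
p-value = 0.0010

Since p-value < α = 0.01, we reject H₀.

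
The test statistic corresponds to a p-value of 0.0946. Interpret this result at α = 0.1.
Since p = 0.0946 < α = 0.1, reject H₀.
There is sufficient evidence to reject the null hypothesis; the result is statistically significant at the 0.1 level.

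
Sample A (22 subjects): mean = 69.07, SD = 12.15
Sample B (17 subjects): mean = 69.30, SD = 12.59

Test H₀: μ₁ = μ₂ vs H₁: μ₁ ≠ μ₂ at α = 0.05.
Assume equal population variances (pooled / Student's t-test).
Student's two-sample t-test (equal variances):
H₀: μ₁ = μ₂
H₁: μ₁ ≠ μ₂
df = n₁ + n₂ - 2 = 37
Pooled variance s_p² = [(n₁-1)s₁² + (n₂-1)s₂²] / (n₁ + n₂ - 2) = [(21)(12.15²) + (16)(12.59²)] / 37 = 152.3298
SE = √(s_p²(1/n₁ + 1/n₂)) = √(152.3298 × (1/22 + 1/17)) = 3.9856
t = (x̄₁ - x̄₂) / SE = (69.07 - 69.30) / 3.9856 = -0.23 / 3.9856 = -0.058
p-value = 0.9543

Since p-value > α = 0.05, we fail to reject H₀.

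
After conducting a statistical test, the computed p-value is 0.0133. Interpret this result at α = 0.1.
Since p = 0.0133 < α = 0.1, reject H₀.
There is sufficient evidence to reject the null hypothesis; the result is statistically significant at the 0.1 level.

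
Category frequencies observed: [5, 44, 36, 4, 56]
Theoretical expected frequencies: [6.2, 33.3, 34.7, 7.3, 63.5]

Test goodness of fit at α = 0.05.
Chi-square goodness of fit test:
H₀: observed counts match expected distribution
H₁: observed counts differ from expected distribution
df = k - 1 = 4
χ² = Σ(O - E)²/E
   = (5 - 6.2)²/6.2 + (44 - 33.3)²/33.3 + (36 - 34.7)²/34.7 + (4 - 7.3)²/7.3 + (56 - 63.5)²/63.5
   = 0.232 + 3.438 + 0.049 + 1.492 + 0.886
   = 6.10
p-value = 0.1920

Since p-value > α = 0.05, we fail to reject H₀.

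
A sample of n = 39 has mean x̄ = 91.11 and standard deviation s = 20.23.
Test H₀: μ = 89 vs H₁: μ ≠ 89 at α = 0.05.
One-sample t-test:
H₀: μ = 89
H₁: μ ≠ 89
df = n - 1 = 38
t = (x̄ - μ₀) / (s/√n) = (91.11 - 89) / (20.23/√39) = 0.651
p-value = 0.5187

Since p-value > α = 0.05, we fail to reject H₀.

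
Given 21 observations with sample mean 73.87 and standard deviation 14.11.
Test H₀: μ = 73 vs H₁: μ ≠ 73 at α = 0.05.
One-sample t-test:
H₀: μ = 73
H₁: μ ≠ 73
df = n - 1 = 20
t = (x̄ - μ₀) / (s/√n) = (73.87 - 73) / (14.11/√21) = 0.283
p-value = 0.7804

Since p-value > α = 0.05, we fail to reject H₀.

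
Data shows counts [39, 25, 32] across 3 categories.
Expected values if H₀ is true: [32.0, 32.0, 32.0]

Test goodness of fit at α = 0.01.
Chi-square goodness of fit test:
H₀: observed counts match expected distribution
H₁: observed counts differ from expected distribution
df = k - 1 = 2
χ² = Σ(O - E)²/E
   = (39 - 32.0)²/32.0 + (25 - 32.0)²/32.0 + (32 - 32.0)²/32.0
   = 1.531 + 1.531 + 0.000
   = 3.06
p-value = 0.2163

Since p-value > α = 0.01, we fail to reject H₀.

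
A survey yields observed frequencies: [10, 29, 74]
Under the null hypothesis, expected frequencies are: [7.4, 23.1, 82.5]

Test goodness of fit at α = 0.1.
Chi-square goodness of fit test:
H₀: observed counts match expected distribution
H₁: observed counts differ from expected distribution
df = k - 1 = 2
χ² = Σ(O - E)²/E
   = (10 - 7.4)²/7.4 + (29 - 23.1)²/23.1 + (74 - 82.5)²/82.5
   = 0.914 + 1.507 + 0.876
   = 3.30
p-value = 0.1924

Since p-value > α = 0.1, we fail to reject H₀.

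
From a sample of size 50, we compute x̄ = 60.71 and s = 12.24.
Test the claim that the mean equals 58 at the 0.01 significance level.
One-sample t-test:
H₀: μ = 58
H₁: μ ≠ 58
df = n - 1 = 49
t = (x̄ - μ₀) / (s/√n) = (60.71 - 58) / (12.24/√50) = 1.566
p-value = 0.1239

Since p-value > α = 0.01, we fail to reject H₀.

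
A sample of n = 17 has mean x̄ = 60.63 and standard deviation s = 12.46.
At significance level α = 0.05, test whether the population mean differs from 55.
One-sample t-test:
H₀: μ = 55
H₁: μ ≠ 55
df = n - 1 = 16
t = (x̄ - μ₀) / (s/√n) = (60.63 - 55) / (12.46/√17) = 1.863
p-value = 0.0809

Since p-value > α = 0.05, we fail to reject H₀.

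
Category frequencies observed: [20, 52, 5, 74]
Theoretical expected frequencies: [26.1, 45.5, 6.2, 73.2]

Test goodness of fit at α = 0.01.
Chi-square goodness of fit test:
H₀: observed counts match expected distribution
H₁: observed counts differ from expected distribution
df = k - 1 = 3
χ² = Σ(O - E)²/E
   = (20 - 26.1)²/26.1 + (52 - 45.5)²/45.5 + (5 - 6.2)²/6.2 + (74 - 73.2)²/73.2
   = 1.426 + 0.929 + 0.232 + 0.009
   = 2.60
p-value = 0.4583

Since p-value > α = 0.01, we fail to reject H₀.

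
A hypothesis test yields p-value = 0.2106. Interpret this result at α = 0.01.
Since p = 0.2106 > α = 0.01, fail to reject H₀.
There is insufficient evidence to reject the null hypothesis; the result is not statistically significant at the 0.01 level.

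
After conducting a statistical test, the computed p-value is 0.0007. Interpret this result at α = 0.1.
Since p = 0.0007 < α = 0.1, reject H₀.
There is sufficient evidence to reject the null hypothesis; the result is statistically significant at the 0.1 level.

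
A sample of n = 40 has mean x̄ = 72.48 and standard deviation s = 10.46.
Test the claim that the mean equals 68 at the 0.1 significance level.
One-sample t-test:
H₀: μ = 68
H₁: μ ≠ 68
df = n - 1 = 39
t = (x̄ - μ₀) / (s/√n) = (72.48 - 68) / (10.46/√40) = 2.709
p-value = 0.0100

Since p-value < α = 0.1, we reject H₀.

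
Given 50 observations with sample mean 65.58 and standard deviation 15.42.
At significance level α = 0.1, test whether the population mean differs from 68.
One-sample t-test:
H₀: μ = 68
H₁: μ ≠ 68
df = n - 1 = 49
t = (x̄ - μ₀) / (s/√n) = (65.58 - 68) / (15.42/√50) = -1.110
p-value = 0.2725

Since p-value > α = 0.1, we fail to reject H₀.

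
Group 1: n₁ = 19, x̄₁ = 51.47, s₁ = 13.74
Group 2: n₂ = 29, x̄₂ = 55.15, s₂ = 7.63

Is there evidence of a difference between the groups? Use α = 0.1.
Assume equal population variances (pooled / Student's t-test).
Student's two-sample t-test (equal variances):
H₀: μ₁ = μ₂
H₁: μ₁ ≠ μ₂
df = n₁ + n₂ - 2 = 46
Pooled variance s_p² = [(n₁-1)s₁² + (n₂-1)s₂²] / (n₁ + n₂ - 2) = [(18)(13.74²) + (28)(7.63²)] / 46 = 109.3098
SE = √(s_p²(1/n₁ + 1/n₂)) = √(109.3098 × (1/19 + 1/29)) = 3.0858
t = (x̄₁ - x̄₂) / SE = (51.47 - 55.15) / 3.0858 = -3.68 / 3.0858 = -1.193
p-value = 0.2392

Since p-value > α = 0.1, we fail to reject H₀.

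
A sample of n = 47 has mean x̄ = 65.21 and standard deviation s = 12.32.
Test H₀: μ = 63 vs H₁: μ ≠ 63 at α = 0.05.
One-sample t-test:
H₀: μ = 63
H₁: μ ≠ 63
df = n - 1 = 46
t = (x̄ - μ₀) / (s/√n) = (65.21 - 63) / (12.32/√47) = 1.230
p-value = 0.2250

Since p-value > α = 0.05, we fail to reject H₀.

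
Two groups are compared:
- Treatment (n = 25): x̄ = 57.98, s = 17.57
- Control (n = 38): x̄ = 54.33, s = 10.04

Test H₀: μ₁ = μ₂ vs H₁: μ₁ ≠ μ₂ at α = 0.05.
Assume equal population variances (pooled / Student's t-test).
Student's two-sample t-test (equal variances):
H₀: μ₁ = μ₂
H₁: μ₁ ≠ μ₂
df = n₁ + n₂ - 2 = 61
Pooled variance s_p² = [(n₁-1)s₁² + (n₂-1)s₂²] / (n₁ + n₂ - 2) = [(24)(17.57²) + (37)(10.04²)] / 61 = 182.5996
SE = √(s_p²(1/n₁ + 1/n₂)) = √(182.5996 × (1/25 + 1/38)) = 3.4798
t = (x̄₁ - x̄₂) / SE = (57.98 - 54.33) / 3.4798 = 3.65 / 3.4798 = 1.049
p-value = 0.2984

Since p-value > α = 0.05, we fail to reject H₀.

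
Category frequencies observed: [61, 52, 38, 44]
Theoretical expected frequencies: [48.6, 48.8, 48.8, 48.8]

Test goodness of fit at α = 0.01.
Chi-square goodness of fit test:
H₀: observed counts match expected distribution
H₁: observed counts differ from expected distribution
df = k - 1 = 3
χ² = Σ(O - E)²/E
   = (61 - 48.6)²/48.6 + (52 - 48.8)²/48.8 + (38 - 48.8)²/48.8 + (44 - 48.8)²/48.8
   = 3.164 + 0.210 + 2.390 + 0.472
   = 6.24
p-value = 0.1007

Since p-value > α = 0.01, we fail to reject H₀.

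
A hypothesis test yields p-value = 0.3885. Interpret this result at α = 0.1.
Since p = 0.3885 > α = 0.1, fail to reject H₀.
There is insufficient evidence to reject the null hypothesis; the result is not statistically significant at the 0.1 level.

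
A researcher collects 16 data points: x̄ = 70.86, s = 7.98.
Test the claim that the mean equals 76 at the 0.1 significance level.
One-sample t-test:
H₀: μ = 76
H₁: μ ≠ 76
df = n - 1 = 15
t = (x̄ - μ₀) / (s/√n) = (70.86 - 76) / (7.98/√16) = -2.576
p-value = 0.0211

Since p-value < α = 0.1, we reject H₀.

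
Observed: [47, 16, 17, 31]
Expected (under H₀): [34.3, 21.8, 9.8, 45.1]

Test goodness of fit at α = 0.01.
Chi-square goodness of fit test:
H₀: observed counts match expected distribution
H₁: observed counts differ from expected distribution
df = k - 1 = 3
χ² = Σ(O - E)²/E
   = (47 - 34.3)²/34.3 + (16 - 21.8)²/21.8 + (17 - 9.8)²/9.8 + (31 - 45.1)²/45.1
   = 4.702 + 1.543 + 5.290 + 4.408
   = 15.94
p-value = 0.0012

Since p-value < α = 0.01, we reject H₀.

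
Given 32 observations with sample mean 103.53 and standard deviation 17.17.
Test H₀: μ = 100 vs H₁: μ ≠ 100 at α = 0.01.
One-sample t-test:
H₀: μ = 100
H₁: μ ≠ 100
df = n - 1 = 31
t = (x̄ - μ₀) / (s/√n) = (103.53 - 100) / (17.17/√32) = 1.163
p-value = 0.2537

Since p-value > α = 0.01, we fail to reject H₀.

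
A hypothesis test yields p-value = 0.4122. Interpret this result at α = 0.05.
Since p = 0.4122 > α = 0.05, fail to reject H₀.
There is insufficient evidence to reject the null hypothesis; the result is not statistically significant at the 0.05 level.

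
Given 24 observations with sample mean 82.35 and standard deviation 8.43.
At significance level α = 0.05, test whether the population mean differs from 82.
One-sample t-test:
H₀: μ = 82
H₁: μ ≠ 82
df = n - 1 = 23
t = (x̄ - μ₀) / (s/√n) = (82.35 - 82) / (8.43/√24) = 0.203
p-value = 0.8406

Since p-value > α = 0.05, we fail to reject H₀.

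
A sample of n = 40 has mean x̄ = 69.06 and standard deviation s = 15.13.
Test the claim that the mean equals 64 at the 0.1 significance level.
One-sample t-test:
H₀: μ = 64
H₁: μ ≠ 64
df = n - 1 = 39
t = (x̄ - μ₀) / (s/√n) = (69.06 - 64) / (15.13/√40) = 2.115
p-value = 0.0409

Since p-value < α = 0.1, we reject H₀.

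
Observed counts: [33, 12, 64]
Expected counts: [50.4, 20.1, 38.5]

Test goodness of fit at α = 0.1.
Chi-square goodness of fit test:
H₀: observed counts match expected distribution
H₁: observed counts differ from expected distribution
df = k - 1 = 2
χ² = Σ(O - E)²/E
   = (33 - 50.4)²/50.4 + (12 - 20.1)²/20.1 + (64 - 38.5)²/38.5
   = 6.007 + 3.264 + 16.890
   = 26.16
p-value < 0.0001

Since p-value < α = 0.1, we reject H₀.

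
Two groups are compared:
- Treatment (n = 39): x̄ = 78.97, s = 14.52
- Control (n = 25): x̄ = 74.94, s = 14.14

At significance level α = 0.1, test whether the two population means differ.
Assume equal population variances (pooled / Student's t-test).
Student's two-sample t-test (equal variances):
H₀: μ₁ = μ₂
H₁: μ₁ ≠ μ₂
df = n₁ + n₂ - 2 = 62
Pooled variance s_p² = [(n₁-1)s₁² + (n₂-1)s₂²] / (n₁ + n₂ - 2) = [(38)(14.52²) + (24)(14.14²)] / 62 = 206.6146
SE = √(s_p²(1/n₁ + 1/n₂)) = √(206.6146 × (1/39 + 1/25)) = 3.6827
t = (x̄₁ - x̄₂) / SE = (78.97 - 74.94) / 3.6827 = 4.03 / 3.6827 = 1.094
p-value = 0.2781

Since p-value > α = 0.1, we fail to reject H₀.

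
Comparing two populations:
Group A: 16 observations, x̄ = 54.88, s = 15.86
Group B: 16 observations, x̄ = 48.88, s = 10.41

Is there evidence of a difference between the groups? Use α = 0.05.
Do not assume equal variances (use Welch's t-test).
Welch's two-sample t-test:
H₀: μ₁ = μ₂
H₁: μ₁ ≠ μ₂
s₁²/n₁ = 15.86²/16 = 15.7212,  s₂²/n₂ = 10.41²/16 = 6.7730
SE = √(s₁²/n₁ + s₂²/n₂) = √(15.7212 + 6.7730) = 4.7428
df (Welch-Satterthwaite) = (s₁²/n₁ + s₂²/n₂)² / [(s₁²/n₁)²/(n₁-1) + (s₂²/n₂)²/(n₂-1)] ≈ 25.90
t = (x̄₁ - x̄₂) / SE = (54.88 - 48.88) / 4.7428 = 6.00 / 4.7428 = 1.265
p-value = 0.2171

Since p-value > α = 0.05, we fail to reject H₀.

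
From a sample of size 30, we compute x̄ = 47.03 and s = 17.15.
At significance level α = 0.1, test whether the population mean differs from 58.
One-sample t-test:
H₀: μ = 58
H₁: μ ≠ 58
df = n - 1 = 29
t = (x̄ - μ₀) / (s/√n) = (47.03 - 58) / (17.15/√30) = -3.504
p-value = 0.0015

Since p-value < α = 0.1, we reject H₀.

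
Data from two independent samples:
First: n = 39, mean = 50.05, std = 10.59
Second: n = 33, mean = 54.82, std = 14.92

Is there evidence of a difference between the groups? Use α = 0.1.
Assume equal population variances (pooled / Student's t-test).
Student's two-sample t-test (equal variances):
H₀: μ₁ = μ₂
H₁: μ₁ ≠ μ₂
df = n₁ + n₂ - 2 = 70
Pooled variance s_p² = [(n₁-1)s₁² + (n₂-1)s₂²] / (n₁ + n₂ - 2) = [(38)(10.59²) + (32)(14.92²)] / 70 = 162.6433
SE = √(s_p²(1/n₁ + 1/n₂)) = √(162.6433 × (1/39 + 1/33)) = 3.0164
t = (x̄₁ - x̄₂) / SE = (50.05 - 54.82) / 3.0164 = -4.77 / 3.0164 = -1.581
p-value = 0.1183

Since p-value > α = 0.1, we fail to reject H₀.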